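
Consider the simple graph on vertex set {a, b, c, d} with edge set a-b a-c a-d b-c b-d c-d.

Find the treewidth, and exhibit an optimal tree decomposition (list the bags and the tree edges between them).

With just one bag of size 4, the width is 4 − 1 = 3, so tw(G) ≤ 3. Conversely, {a, b, c, d} is a clique of size 4, and the vertices of any clique must share a bag in every tree decomposition; so some bag has ≥ 4 vertices and tw(G) ≥ 3. Combining the bounds, tw(G) = 3.

Treewidth 3.
One such decomposition:
Bags: B1 = {a, b, c, d}
Tree: (single bag)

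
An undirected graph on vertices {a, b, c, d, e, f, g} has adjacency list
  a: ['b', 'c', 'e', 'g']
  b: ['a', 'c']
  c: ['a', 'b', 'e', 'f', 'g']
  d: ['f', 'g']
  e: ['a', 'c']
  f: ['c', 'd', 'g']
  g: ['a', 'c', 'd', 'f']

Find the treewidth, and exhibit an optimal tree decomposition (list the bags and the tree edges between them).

Treewidth 2.
Bags: B1 = {a, c, g}  B2 = {a, b, c}  B3 = {a, c, e}  B4 = {c, f, g}  B5 = {d, f, g}
Tree: B1–B2, B1–B3, B1–B4, B4–B5

The largest bag has 3 vertices, giving width 2; this decomposition certifies tw(G) ≤ 2. For the lower bound, the 3 vertices {d, f, g} are pairwise adjacent, and any tree decomposition puts a clique entirely inside one bag — forcing width ≥ 2. Hence tw(G) = 2 exactly.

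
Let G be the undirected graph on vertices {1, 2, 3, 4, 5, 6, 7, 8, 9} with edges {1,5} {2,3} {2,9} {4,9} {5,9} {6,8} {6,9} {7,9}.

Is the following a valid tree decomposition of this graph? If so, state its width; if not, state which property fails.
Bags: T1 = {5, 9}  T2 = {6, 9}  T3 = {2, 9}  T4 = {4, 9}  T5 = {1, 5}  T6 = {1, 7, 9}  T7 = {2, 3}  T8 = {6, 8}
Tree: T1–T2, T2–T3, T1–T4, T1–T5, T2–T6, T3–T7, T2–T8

A tree decomposition must satisfy three properties: every vertex lies in some bag; for every edge, both endpoints lie together in some bag; and for every vertex, the bags containing it form a connected subtree. Here bags containing vertex 1 are not connected in the tree, so the decomposition is invalid.

No — bags containing vertex 1 are not connected in the tree.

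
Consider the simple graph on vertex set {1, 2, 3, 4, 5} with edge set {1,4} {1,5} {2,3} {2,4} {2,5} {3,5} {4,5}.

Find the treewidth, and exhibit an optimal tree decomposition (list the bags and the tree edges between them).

Treewidth 2.
Bags: B1 = {2, 4, 5}  B2 = {2, 3, 5}  B3 = {1, 4, 5}
Tree: B1–B2, B1–B3

Every bag has size at most 3, so the width is 3 − 1 = 2 and tw(G) ≤ 2. On the other hand G contains the 3-clique {1, 4, 5}. A clique must lie in a single bag of any decomposition, so no decomposition can have width below 2. The upper and lower bounds meet at 2, so that is the treewidth.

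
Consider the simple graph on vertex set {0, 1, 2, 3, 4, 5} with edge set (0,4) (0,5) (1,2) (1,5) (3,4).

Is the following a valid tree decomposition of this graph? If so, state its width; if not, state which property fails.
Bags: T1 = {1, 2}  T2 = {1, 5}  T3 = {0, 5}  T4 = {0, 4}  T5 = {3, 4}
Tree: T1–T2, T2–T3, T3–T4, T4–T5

Yes; width 1.

Vertex coverage: the bags together contain {0, 1, 2, 3, 4, 5}, the full vertex set. Edge coverage: each edge of G has both endpoints in at least one bag. Running intersection: for every vertex, the bags containing it form a connected subtree. All three properties hold, so this is a valid tree decomposition of width max|bag| − 1 = 1, and hence tw(G) ≤ 1.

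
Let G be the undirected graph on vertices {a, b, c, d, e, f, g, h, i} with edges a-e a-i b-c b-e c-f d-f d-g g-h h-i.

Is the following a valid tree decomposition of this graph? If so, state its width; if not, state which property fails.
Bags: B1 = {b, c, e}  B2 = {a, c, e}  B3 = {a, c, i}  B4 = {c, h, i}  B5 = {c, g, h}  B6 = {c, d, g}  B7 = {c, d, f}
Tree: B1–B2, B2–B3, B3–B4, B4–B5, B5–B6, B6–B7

Yes; width 2.

Every vertex of G appears in some bag (union = {a, b, c, d, e, f, g, h, i}); every edge is covered by a bag; and for each vertex v the set of bags containing v is connected in the bag tree. The decomposition is therefore valid. The largest bag has 3 vertices, so the width is 2.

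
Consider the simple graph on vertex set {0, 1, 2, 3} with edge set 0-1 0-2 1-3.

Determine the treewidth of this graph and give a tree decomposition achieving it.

Every bag has size at most 2, so the width is 2 − 1 = 1 and tw(G) ≤ 1. Any graph with an edge has treewidth ≥ 1, and G has the edge 2–0. Hence tw(G) = 1 exactly.

Treewidth 1.
Bags: B1 = {0, 2}  B2 = {0, 1}  B3 = {1, 3}
Tree: B1–B2, B2–B3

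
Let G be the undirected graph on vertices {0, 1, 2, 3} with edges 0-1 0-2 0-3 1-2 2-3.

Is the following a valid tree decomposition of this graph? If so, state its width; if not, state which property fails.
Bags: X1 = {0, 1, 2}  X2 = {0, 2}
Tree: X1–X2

A tree decomposition must satisfy three properties: every vertex lies in some bag; for every edge, both endpoints lie together in some bag; and for every vertex, the bags containing it form a connected subtree. Here vertex 3 appears in no bag, so the decomposition is invalid.

No — vertex 3 appears in no bag.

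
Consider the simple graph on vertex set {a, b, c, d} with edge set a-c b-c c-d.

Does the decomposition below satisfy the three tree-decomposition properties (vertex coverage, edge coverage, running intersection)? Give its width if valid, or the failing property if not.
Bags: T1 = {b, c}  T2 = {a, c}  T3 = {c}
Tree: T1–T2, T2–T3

No — vertex d appears in no bag.

A tree decomposition must satisfy three properties: every vertex lies in some bag; for every edge, both endpoints lie together in some bag; and for every vertex, the bags containing it form a connected subtree. Here vertex d appears in no bag, so the decomposition is invalid.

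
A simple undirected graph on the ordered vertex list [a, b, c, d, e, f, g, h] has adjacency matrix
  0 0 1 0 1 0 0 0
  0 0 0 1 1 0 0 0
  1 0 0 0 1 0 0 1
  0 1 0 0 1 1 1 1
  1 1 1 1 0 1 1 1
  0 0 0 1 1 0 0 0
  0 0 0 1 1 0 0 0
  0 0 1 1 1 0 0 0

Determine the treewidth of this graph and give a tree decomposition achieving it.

Each bag holds 3 vertices, so the decomposition has width 2, which upper-bounds the treewidth. For the lower bound, the 3 vertices {d, e, g} are pairwise adjacent, and any tree decomposition puts a clique entirely inside one bag — forcing width ≥ 2. The upper and lower bounds meet at 2, so that is the treewidth.

Treewidth 2.
One optimal decomposition is:
Bags: B1 = {d, e, h}  B2 = {b, d, e}  B3 = {c, e, h}  B4 = {d, e, f}  B5 = {a, c, e}  B6 = {d, e, g}
Tree: B1–B2, B1–B3, B1–B4, B3–B5, B1–B6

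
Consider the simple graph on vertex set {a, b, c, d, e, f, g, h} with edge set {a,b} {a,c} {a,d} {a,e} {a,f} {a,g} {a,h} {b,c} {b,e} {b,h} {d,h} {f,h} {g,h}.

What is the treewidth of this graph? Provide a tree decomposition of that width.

Every bag has size at most 3, so the width is 3 − 1 = 2 and tw(G) ≤ 2. On the other hand G contains the 3-clique {a, b, e}. A clique must lie in a single bag of any decomposition, so no decomposition can have width below 2. The upper and lower bounds meet at 2, so that is the treewidth.

Treewidth 2.
One optimal decomposition is:
Bags: B1 = {a, f, h}  B2 = {a, d, h}  B3 = {a, g, h}  B4 = {a, b, h}  B5 = {a, b, c}  B6 = {a, b, e}
Tree: B1–B2, B2–B3, B2–B4, B4–B5, B4–B6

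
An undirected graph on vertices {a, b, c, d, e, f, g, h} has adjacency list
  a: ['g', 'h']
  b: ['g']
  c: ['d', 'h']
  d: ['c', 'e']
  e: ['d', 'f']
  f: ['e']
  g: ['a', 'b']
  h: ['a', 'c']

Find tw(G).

1

A width-1 tree decomposition is:
Bags: B1 = {b, g}  B2 = {a, g}  B3 = {a, h}  B4 = {c, h}  B5 = {c, d}  B6 = {d, e}  B7 = {e, f}
Tree: B1–B2, B2–B3, B3–B4, B4–B5, B5–B6, B6–B7
Every bag has size at most 2, so the width is 2 − 1 = 1 and tw(G) ≤ 1. Since G has at least one edge (e.g. b–g), it is not an edgeless graph, so tw(G) ≥ 1. Combining the bounds, tw(G) = 1.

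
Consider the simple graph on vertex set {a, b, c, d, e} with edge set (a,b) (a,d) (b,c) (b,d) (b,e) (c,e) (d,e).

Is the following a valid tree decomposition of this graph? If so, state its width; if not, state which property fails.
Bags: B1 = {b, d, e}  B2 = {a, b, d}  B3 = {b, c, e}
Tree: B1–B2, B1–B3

Every vertex of G appears in some bag (union = {a, b, c, d, e}); every edge is covered by a bag; and for each vertex v the set of bags containing v is connected in the bag tree. The decomposition is therefore valid. The largest bag has 3 vertices, so the width is 2.

Yes; width 2.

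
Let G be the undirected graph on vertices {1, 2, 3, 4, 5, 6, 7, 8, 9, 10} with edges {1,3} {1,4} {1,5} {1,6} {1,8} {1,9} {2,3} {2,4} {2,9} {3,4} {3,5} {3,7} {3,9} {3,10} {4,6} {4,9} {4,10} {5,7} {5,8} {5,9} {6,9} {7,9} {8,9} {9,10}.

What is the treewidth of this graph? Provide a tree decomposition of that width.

Treewidth 3.
Bags: B1 = {1, 3, 4, 9}  B2 = {2, 3, 4, 9}  B3 = {1, 3, 5, 9}  B4 = {1, 5, 8, 9}  B5 = {1, 4, 6, 9}  B6 = {3, 5, 7, 9}  B7 = {3, 4, 9, 10}
Tree: B1–B2, B1–B3, B3–B4, B1–B5, B3–B6, B2–B7

Every bag has size at most 4, so the width is 4 − 1 = 3 and tw(G) ≤ 3. On the other hand G contains the 4-clique {1, 5, 8, 9}. A clique must lie in a single bag of any decomposition, so no decomposition can have width below 3. Hence tw(G) = 3 exactly.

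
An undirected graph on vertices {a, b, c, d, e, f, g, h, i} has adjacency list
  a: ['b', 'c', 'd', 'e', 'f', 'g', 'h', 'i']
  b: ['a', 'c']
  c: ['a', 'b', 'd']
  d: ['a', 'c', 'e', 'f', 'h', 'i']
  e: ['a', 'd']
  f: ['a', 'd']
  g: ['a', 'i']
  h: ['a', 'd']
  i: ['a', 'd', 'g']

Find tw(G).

A width-2 tree decomposition is:
Bags: B1 = {a, d, f}  B2 = {a, d, h}  B3 = {a, d, i}  B4 = {a, d, e}  B5 = {a, c, d}  B6 = {a, b, c}  B7 = {a, g, i}
Tree: B1–B2, B1–B3, B1–B4, B3–B5, B5–B6, B3–B7
The largest bag has 3 vertices, giving width 2; this decomposition certifies tw(G) ≤ 2. On the other hand G contains the 3-clique {a, d, f}. A clique must lie in a single bag of any decomposition, so no decomposition can have width below 2. Hence tw(G) = 2 exactly.

2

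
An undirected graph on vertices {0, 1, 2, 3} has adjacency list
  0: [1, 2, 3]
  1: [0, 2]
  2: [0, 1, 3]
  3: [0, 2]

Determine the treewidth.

2

A width-2 tree decomposition is:
Bags: B1 = {0, 2, 3}  B2 = {0, 1, 2}
Tree: B1–B2
Every bag has size at most 3, so the width is 3 − 1 = 2 and tw(G) ≤ 2. Conversely, {0, 1, 2} is a clique of size 3, and the vertices of any clique must share a bag in every tree decomposition; so some bag has ≥ 3 vertices and tw(G) ≥ 2. Therefore the treewidth is 2.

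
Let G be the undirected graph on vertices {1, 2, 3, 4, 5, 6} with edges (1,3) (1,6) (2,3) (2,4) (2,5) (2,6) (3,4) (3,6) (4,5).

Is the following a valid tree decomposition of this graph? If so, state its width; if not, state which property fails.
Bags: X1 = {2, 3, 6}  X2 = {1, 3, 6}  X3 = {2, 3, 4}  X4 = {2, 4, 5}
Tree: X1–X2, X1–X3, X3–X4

Every vertex of G appears in some bag (union = {1, 2, 3, 4, 5, 6}); every edge is covered by a bag; and for each vertex v the set of bags containing v is connected in the bag tree. The decomposition is therefore valid. The largest bag has 3 vertices, so the width is 2.

Yes; width 2.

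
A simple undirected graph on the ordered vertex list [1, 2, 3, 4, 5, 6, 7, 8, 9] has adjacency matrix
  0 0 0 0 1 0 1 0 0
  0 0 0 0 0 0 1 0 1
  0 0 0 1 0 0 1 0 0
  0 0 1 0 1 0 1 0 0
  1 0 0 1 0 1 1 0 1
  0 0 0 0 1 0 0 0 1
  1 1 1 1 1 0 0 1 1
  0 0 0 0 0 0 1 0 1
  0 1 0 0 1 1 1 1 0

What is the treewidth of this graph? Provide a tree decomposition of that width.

Every bag has size at most 3, so the width is 3 − 1 = 2 and tw(G) ≤ 2. For the lower bound, the 3 vertices {5, 6, 9} are pairwise adjacent, and any tree decomposition puts a clique entirely inside one bag — forcing width ≥ 2. Combining the bounds, tw(G) = 2.

Treewidth 2.
Bags: B1 = {5, 7, 9}  B2 = {1, 5, 7}  B3 = {4, 5, 7}  B4 = {3, 4, 7}  B5 = {5, 6, 9}  B6 = {7, 8, 9}  B7 = {2, 7, 9}
Tree: B1–B2, B1–B3, B3–B4, B1–B5, B1–B6, B6–B7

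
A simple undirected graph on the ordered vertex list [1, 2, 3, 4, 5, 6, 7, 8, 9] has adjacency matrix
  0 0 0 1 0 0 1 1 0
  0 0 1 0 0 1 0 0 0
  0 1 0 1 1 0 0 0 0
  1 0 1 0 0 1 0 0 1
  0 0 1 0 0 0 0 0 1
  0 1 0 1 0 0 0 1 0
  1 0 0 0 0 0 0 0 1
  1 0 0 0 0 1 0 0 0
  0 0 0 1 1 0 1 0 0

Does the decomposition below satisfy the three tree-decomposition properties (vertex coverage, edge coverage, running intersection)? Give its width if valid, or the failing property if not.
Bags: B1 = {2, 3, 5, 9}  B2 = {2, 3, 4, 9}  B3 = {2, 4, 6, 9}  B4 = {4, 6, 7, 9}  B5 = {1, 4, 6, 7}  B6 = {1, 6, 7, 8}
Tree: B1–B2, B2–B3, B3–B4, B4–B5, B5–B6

Yes; width 3.

Checking the three conditions: (i) the bags cover all of {1, 2, 3, 4, 5, 6, 7, 8, 9}; (ii) for each edge, some bag contains both endpoints; (iii) the bags containing any fixed vertex form a subtree. All hold, so the decomposition is valid with width 4 − 1 = 3.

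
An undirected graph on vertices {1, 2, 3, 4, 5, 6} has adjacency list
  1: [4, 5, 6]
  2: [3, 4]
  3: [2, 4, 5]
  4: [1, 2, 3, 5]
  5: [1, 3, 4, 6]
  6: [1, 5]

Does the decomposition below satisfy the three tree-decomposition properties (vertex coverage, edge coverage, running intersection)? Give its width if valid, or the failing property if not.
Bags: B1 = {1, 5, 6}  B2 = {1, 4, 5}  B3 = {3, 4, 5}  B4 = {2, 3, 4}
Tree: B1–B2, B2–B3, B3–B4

Vertex coverage: the bags together contain {1, 2, 3, 4, 5, 6}, the full vertex set. Edge coverage: each edge of G has both endpoints in at least one bag. Running intersection: for every vertex, the bags containing it form a connected subtree. All three properties hold, so this is a valid tree decomposition of width max|bag| − 1 = 2, and hence tw(G) ≤ 2.

Yes; width 2.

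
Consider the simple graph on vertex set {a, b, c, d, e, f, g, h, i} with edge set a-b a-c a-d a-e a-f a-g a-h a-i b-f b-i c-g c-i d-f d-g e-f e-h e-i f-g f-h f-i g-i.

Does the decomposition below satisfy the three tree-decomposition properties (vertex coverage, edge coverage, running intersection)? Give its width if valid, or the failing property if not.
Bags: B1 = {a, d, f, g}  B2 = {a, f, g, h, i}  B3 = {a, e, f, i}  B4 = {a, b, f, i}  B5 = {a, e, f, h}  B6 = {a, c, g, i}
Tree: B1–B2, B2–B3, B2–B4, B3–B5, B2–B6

A tree decomposition must satisfy three properties: every vertex lies in some bag; for every edge, both endpoints lie together in some bag; and for every vertex, the bags containing it form a connected subtree. Here bags containing vertex h are not connected in the tree, so the decomposition is invalid.

No — bags containing vertex h are not connected in the tree.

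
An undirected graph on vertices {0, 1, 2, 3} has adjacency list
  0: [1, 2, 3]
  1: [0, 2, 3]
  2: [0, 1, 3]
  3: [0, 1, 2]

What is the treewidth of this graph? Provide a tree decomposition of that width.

With just one bag of size 4, the width is 4 − 1 = 3, so tw(G) ≤ 3. On the other hand G contains the 4-clique {0, 1, 2, 3}. A clique must lie in a single bag of any decomposition, so no decomposition can have width below 3. Combining the bounds, tw(G) = 3.

Treewidth 3.
One optimal decomposition is:
Bags: B1 = {0, 1, 2, 3}
Tree: (single bag)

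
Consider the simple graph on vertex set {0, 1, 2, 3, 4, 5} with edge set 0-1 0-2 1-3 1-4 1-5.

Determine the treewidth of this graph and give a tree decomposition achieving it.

Each bag holds 2 vertices, so the decomposition has width 1, which upper-bounds the treewidth. Any graph with an edge has treewidth ≥ 1, and G has the edge 1–5. Therefore the treewidth is 1.

Treewidth 1.
One such decomposition:
Bags: B1 = {1, 5}  B2 = {0, 1}  B3 = {1, 3}  B4 = {0, 2}  B5 = {1, 4}
Tree: B1–B2, B2–B3, B2–B4, B1–B5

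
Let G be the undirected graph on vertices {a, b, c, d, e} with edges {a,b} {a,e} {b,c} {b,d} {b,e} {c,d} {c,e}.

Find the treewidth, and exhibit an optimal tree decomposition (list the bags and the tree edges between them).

The largest bag has 3 vertices, giving width 2; this decomposition certifies tw(G) ≤ 2. Conversely, {b, c, d} is a clique of size 3, and the vertices of any clique must share a bag in every tree decomposition; so some bag has ≥ 3 vertices and tw(G) ≥ 2. Combining the bounds, tw(G) = 2.

Treewidth 2.
One such decomposition:
Bags: B1 = {b, c, e}  B2 = {a, b, e}  B3 = {b, c, d}
Tree: B1–B2, B1–B3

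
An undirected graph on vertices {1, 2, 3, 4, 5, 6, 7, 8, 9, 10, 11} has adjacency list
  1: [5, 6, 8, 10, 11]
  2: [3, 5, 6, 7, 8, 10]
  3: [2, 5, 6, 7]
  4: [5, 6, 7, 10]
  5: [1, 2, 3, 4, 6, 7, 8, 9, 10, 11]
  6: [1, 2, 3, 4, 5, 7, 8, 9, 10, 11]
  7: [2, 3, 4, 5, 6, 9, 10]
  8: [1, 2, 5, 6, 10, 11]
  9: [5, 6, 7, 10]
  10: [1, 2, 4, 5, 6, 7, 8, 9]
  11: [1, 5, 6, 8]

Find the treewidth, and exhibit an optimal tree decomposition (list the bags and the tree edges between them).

Treewidth 4.
One such decomposition:
Bags: B1 = {2, 5, 6, 7, 10}  B2 = {5, 6, 7, 9, 10}  B3 = {2, 5, 6, 8, 10}  B4 = {1, 5, 6, 8, 10}  B5 = {1, 5, 6, 8, 11}  B6 = {2, 3, 5, 6, 7}  B7 = {4, 5, 6, 7, 10}
Tree: B1–B2, B1–B3, B3–B4, B4–B5, B1–B6, B2–B7

Each bag holds 5 vertices, so the decomposition has width 4, which upper-bounds the treewidth. Conversely, {1, 5, 6, 8, 11} is a clique of size 5, and the vertices of any clique must share a bag in every tree decomposition; so some bag has ≥ 5 vertices and tw(G) ≥ 4. The upper and lower bounds meet at 4, so that is the treewidth.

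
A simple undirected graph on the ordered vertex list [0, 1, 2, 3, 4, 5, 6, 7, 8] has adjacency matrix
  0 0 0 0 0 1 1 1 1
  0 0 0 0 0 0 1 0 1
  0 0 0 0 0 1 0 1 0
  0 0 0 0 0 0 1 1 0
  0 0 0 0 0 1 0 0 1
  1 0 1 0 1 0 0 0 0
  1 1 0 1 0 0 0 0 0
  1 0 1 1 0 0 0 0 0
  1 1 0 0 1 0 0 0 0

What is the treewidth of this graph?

3

A width-3 tree decomposition is:
Bags: B1 = {2, 4, 5, 7}  B2 = {0, 4, 5, 7}  B3 = {0, 4, 7, 8}  B4 = {0, 3, 7, 8}  B5 = {0, 3, 6, 8}  B6 = {1, 3, 6, 8}
Tree: B1–B2, B2–B3, B3–B4, B4–B5, B5–B6
Each bag holds 4 vertices, so the decomposition has width 3, which upper-bounds the treewidth. For the lower bound: the 4 vertex sets {2,4,5}, {7}, {0}, {1,3,6,8} are disjoint, each induces a connected subgraph, and every pair is joined by at least one edge of G. Contracting each set to a single vertex therefore yields K_{4} as a minor, and since treewidth is minor-monotone, tw(G) ≥ tw(K_{4}) = 3. Hence tw(G) = 3 exactly.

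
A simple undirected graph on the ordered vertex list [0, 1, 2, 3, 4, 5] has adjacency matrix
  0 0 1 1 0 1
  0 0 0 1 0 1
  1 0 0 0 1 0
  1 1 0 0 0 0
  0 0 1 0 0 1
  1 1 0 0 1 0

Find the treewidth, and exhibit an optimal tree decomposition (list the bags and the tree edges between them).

Each bag holds 3 vertices, so the decomposition has width 2, which upper-bounds the treewidth. Since 2–4–5–0–2 is a cycle in G, G is not acyclic. Forests are exactly the graphs of treewidth ≤ 1, so tw(G) ≥ 2. Combining the bounds, tw(G) = 2.

Treewidth 2.
One such decomposition:
Bags: B1 = {0, 2, 4}  B2 = {0, 4, 5}  B3 = {0, 3, 5}  B4 = {1, 3, 5}
Tree: B1–B2, B2–B3, B3–B4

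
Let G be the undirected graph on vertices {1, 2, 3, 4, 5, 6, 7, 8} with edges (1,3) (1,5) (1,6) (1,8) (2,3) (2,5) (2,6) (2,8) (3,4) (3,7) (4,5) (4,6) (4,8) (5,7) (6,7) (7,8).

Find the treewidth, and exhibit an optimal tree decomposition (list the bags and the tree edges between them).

Treewidth 4.
Bags: B1 = {1, 2, 3, 4, 7}  B2 = {1, 2, 4, 7, 8}  B3 = {1, 2, 4, 5, 7}  B4 = {1, 2, 4, 6, 7}
Tree: B1–B2, B2–B3, B3–B4

The largest bag has 5 vertices, giving width 4; this decomposition certifies tw(G) ≤ 4. For the lower bound: the 5 vertex sets {3,4}, {7,8}, {1,5}, {2}, {6} are disjoint, each induces a connected subgraph, and every pair is joined by at least one edge of G. Contracting each set to a single vertex therefore yields K_{5} as a minor, and since treewidth is minor-monotone, tw(G) ≥ tw(K_{5}) = 4. Combining the bounds, tw(G) = 4.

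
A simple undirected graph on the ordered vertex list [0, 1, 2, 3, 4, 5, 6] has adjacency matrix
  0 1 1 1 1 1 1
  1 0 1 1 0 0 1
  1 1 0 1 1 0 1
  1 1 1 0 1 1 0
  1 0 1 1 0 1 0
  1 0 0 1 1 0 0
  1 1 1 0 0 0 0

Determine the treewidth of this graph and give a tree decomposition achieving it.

Each bag holds 4 vertices, so the decomposition has width 3, which upper-bounds the treewidth. On the other hand G contains the 4-clique {0, 1, 2, 3}. A clique must lie in a single bag of any decomposition, so no decomposition can have width below 3. Hence tw(G) = 3 exactly.

Treewidth 3.
One such decomposition:
Bags: B1 = {0, 1, 2, 6}  B2 = {0, 1, 2, 3}  B3 = {0, 2, 3, 4}  B4 = {0, 3, 4, 5}
Tree: B1–B2, B2–B3, B3–B4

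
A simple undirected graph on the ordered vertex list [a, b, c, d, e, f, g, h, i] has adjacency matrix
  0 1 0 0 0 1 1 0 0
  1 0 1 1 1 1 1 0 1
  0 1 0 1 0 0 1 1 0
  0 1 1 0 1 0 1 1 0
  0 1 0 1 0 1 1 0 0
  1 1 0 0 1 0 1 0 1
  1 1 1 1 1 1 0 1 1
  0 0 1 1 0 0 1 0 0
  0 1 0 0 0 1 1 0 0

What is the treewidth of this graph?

A width-3 tree decomposition is:
Bags: B1 = {a, b, f, g}  B2 = {b, e, f, g}  B3 = {b, d, e, g}  B4 = {b, c, d, g}  B5 = {b, f, g, i}  B6 = {c, d, g, h}
Tree: B1–B2, B2–B3, B3–B4, B1–B5, B4–B6
The largest bag has 4 vertices, giving width 3; this decomposition certifies tw(G) ≤ 3. For the lower bound, the 4 vertices {c, d, g, h} are pairwise adjacent, and any tree decomposition puts a clique entirely inside one bag — forcing width ≥ 3. Therefore the treewidth is 3.

3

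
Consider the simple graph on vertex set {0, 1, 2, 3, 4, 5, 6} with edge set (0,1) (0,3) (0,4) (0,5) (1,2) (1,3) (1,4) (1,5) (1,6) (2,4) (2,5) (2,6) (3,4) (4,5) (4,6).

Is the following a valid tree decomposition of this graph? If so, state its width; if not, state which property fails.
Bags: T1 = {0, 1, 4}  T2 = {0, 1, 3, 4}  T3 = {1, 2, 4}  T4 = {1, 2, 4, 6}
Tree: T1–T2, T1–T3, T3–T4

No — vertex 5 appears in no bag.

A tree decomposition must satisfy three properties: every vertex lies in some bag; for every edge, both endpoints lie together in some bag; and for every vertex, the bags containing it form a connected subtree. Here vertex 5 appears in no bag, so the decomposition is invalid.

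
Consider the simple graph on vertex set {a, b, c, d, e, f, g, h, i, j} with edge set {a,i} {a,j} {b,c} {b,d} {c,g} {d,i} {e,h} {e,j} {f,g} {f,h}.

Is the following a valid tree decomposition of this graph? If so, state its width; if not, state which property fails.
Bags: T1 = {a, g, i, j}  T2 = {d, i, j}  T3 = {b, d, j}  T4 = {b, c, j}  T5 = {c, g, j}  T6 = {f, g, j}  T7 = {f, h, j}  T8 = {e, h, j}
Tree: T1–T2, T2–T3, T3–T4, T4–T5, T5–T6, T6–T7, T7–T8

A tree decomposition must satisfy three properties: every vertex lies in some bag; for every edge, both endpoints lie together in some bag; and for every vertex, the bags containing it form a connected subtree. Here bags containing vertex g are not connected in the tree, so the decomposition is invalid.

No — bags containing vertex g are not connected in the tree.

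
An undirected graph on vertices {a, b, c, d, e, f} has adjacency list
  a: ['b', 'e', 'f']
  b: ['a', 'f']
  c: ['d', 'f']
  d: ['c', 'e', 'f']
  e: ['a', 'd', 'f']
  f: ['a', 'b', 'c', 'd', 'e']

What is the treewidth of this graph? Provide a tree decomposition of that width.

Each bag holds 3 vertices, so the decomposition has width 2, which upper-bounds the treewidth. For the lower bound, the 3 vertices {d, e, f} are pairwise adjacent, and any tree decomposition puts a clique entirely inside one bag — forcing width ≥ 2. The upper and lower bounds meet at 2, so that is the treewidth.

Treewidth 2.
Bags: B1 = {d, e, f}  B2 = {a, e, f}  B3 = {a, b, f}  B4 = {c, d, f}
Tree: B1–B2, B2–B3, B1–B4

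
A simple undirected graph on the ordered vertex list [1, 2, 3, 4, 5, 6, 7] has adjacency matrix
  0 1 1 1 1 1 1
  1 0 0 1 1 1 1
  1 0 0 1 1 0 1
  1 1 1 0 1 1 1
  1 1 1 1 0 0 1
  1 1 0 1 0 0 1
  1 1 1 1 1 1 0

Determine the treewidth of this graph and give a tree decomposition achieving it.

Every bag has size at most 5, so the width is 5 − 1 = 4 and tw(G) ≤ 4. For the lower bound, the 5 vertices {1, 2, 4, 5, 7} are pairwise adjacent, and any tree decomposition puts a clique entirely inside one bag — forcing width ≥ 4. Hence tw(G) = 4 exactly.

Treewidth 4.
One optimal decomposition is:
Bags: B1 = {1, 2, 4, 6, 7}  B2 = {1, 2, 4, 5, 7}  B3 = {1, 3, 4, 5, 7}
Tree: B1–B2, B2–B3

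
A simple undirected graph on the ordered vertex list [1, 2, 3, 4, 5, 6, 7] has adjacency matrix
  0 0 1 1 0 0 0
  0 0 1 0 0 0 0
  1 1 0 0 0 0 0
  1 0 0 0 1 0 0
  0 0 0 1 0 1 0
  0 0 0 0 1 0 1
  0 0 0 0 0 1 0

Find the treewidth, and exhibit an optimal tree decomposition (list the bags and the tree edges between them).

Every bag has size at most 2, so the width is 2 − 1 = 1 and tw(G) ≤ 1. Since G has at least one edge (e.g. 7–6), it is not an edgeless graph, so tw(G) ≥ 1. Hence tw(G) = 1 exactly.

Treewidth 1.
One optimal decomposition is:
Bags: B1 = {6, 7}  B2 = {5, 6}  B3 = {4, 5}  B4 = {1, 4}  B5 = {1, 3}  B6 = {2, 3}
Tree: B1–B2, B2–B3, B3–B4, B4–B5, B5–B6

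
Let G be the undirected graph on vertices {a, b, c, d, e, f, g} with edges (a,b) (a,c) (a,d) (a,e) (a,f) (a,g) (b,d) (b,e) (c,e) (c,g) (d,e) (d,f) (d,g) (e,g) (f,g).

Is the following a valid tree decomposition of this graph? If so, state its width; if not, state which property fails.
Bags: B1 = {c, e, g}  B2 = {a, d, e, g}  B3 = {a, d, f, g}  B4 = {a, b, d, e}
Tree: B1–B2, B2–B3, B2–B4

A tree decomposition must satisfy three properties: every vertex lies in some bag; for every edge, both endpoints lie together in some bag; and for every vertex, the bags containing it form a connected subtree. Here edge (a,c) lies in no bag, so the decomposition is invalid.

No — edge (a,c) lies in no bag.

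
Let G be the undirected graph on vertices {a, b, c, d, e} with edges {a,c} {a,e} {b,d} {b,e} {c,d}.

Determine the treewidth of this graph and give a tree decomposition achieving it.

Treewidth 2.
One optimal decomposition is:
Bags: B1 = {b, c, d}  B2 = {b, c, e}  B3 = {a, c, e}
Tree: B1–B2, B2–B3

Each bag holds 3 vertices, so the decomposition has width 2, which upper-bounds the treewidth. Since c–d–b–e–a–c is a cycle in G, G is not acyclic. Forests are exactly the graphs of treewidth ≤ 1, so tw(G) ≥ 2. Combining the bounds, tw(G) = 2.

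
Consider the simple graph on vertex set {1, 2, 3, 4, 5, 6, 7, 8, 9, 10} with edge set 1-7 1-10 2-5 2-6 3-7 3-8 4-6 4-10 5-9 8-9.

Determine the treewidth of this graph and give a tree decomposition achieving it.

Each bag holds 3 vertices, so the decomposition has width 2, which upper-bounds the treewidth. For the lower bound, G contains the cycle 7–3–8–9–5–2–6–4–10–1–7, so G is not a forest; only forests have treewidth ≤ 1, hence tw(G) ≥ 2. Hence tw(G) = 2 exactly.

Treewidth 2.
One such decomposition:
Bags: B1 = {3, 7, 8}  B2 = {7, 8, 9}  B3 = {5, 7, 9}  B4 = {2, 5, 7}  B5 = {2, 6, 7}  B6 = {4, 6, 7}  B7 = {4, 7, 10}  B8 = {1, 7, 10}
Tree: B1–B2, B2–B3, B3–B4, B4–B5, B5–B6, B6–B7, B7–B8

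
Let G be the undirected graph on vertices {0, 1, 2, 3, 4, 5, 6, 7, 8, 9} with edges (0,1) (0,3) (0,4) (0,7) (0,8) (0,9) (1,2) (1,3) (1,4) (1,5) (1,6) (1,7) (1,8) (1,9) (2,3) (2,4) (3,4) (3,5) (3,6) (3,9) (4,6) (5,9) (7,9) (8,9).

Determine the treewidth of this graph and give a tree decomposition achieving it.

The largest bag has 4 vertices, giving width 3; this decomposition certifies tw(G) ≤ 3. Conversely, {0, 1, 8, 9} is a clique of size 4, and the vertices of any clique must share a bag in every tree decomposition; so some bag has ≥ 4 vertices and tw(G) ≥ 3. Combining the bounds, tw(G) = 3.

Treewidth 3.
Bags: B1 = {0, 1, 3, 4}  B2 = {0, 1, 3, 9}  B3 = {0, 1, 8, 9}  B4 = {0, 1, 7, 9}  B5 = {1, 3, 4, 6}  B6 = {1, 3, 5, 9}  B7 = {1, 2, 3, 4}
Tree: B1–B2, B2–B3, B2–B4, B1–B5, B2–B6, B1–B7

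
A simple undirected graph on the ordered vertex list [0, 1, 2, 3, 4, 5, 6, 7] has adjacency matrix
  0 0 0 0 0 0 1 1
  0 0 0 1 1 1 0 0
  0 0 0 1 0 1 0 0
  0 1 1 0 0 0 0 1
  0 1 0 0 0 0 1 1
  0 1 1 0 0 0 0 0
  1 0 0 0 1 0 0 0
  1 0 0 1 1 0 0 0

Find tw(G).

2

A width-2 tree decomposition is:
Bags: B1 = {0, 6, 7}  B2 = {4, 6, 7}  B3 = {3, 4, 7}  B4 = {1, 3, 4}  B5 = {1, 2, 3}  B6 = {1, 2, 5}
Tree: B1–B2, B2–B3, B3–B4, B4–B5, B5–B6
Every bag has size at most 3, so the width is 3 − 1 = 2 and tw(G) ≤ 2. For the lower bound, G contains the cycle 0–6–4–7–0, so G is not a forest; only forests have treewidth ≤ 1, hence tw(G) ≥ 2. The upper and lower bounds meet at 2, so that is the treewidth.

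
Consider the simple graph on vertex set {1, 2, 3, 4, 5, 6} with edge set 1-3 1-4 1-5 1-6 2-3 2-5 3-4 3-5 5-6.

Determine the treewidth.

2

A width-2 tree decomposition is:
Bags: B1 = {1, 3, 5}  B2 = {1, 3, 4}  B3 = {1, 5, 6}  B4 = {2, 3, 5}
Tree: B1–B2, B1–B3, B1–B4
Every bag has size at most 3, so the width is 3 − 1 = 2 and tw(G) ≤ 2. For the lower bound, the 3 vertices {1, 3, 4} are pairwise adjacent, and any tree decomposition puts a clique entirely inside one bag — forcing width ≥ 2. Therefore the treewidth is 2.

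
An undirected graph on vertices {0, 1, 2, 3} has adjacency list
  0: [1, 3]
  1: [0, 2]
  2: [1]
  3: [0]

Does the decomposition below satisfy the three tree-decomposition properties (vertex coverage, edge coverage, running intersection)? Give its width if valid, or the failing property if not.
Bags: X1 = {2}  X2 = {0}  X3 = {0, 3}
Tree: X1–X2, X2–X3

A tree decomposition must satisfy three properties: every vertex lies in some bag; for every edge, both endpoints lie together in some bag; and for every vertex, the bags containing it form a connected subtree. Here vertex 1 appears in no bag, so the decomposition is invalid.

No — vertex 1 appears in no bag.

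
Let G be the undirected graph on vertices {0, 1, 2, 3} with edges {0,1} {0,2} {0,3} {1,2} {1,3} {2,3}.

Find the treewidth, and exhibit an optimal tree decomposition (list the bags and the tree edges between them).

Treewidth 3.
One such decomposition:
Bags: B1 = {0, 1, 2, 3}
Tree: (single bag)

With just one bag of size 4, the width is 4 − 1 = 3, so tw(G) ≤ 3. On the other hand G contains the 4-clique {0, 1, 2, 3}. A clique must lie in a single bag of any decomposition, so no decomposition can have width below 3. The upper and lower bounds meet at 3, so that is the treewidth.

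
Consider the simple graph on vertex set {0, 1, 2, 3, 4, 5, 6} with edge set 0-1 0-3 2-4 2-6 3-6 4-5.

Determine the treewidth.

A width-1 tree decomposition is:
Bags: B1 = {0, 1}  B2 = {0, 3}  B3 = {3, 6}  B4 = {2, 6}  B5 = {2, 4}  B6 = {4, 5}
Tree: B1–B2, B2–B3, B3–B4, B4–B5, B5–B6
Every bag has size at most 2, so the width is 2 − 1 = 1 and tw(G) ≤ 1. G has an edge, so its treewidth is at least 1. Therefore the treewidth is 1.

1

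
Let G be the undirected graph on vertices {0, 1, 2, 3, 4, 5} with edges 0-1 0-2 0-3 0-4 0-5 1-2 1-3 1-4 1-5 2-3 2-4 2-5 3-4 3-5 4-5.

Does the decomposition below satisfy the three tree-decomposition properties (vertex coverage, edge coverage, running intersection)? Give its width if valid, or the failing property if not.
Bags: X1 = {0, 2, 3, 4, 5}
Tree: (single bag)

No — vertex 1 appears in no bag.

A tree decomposition must satisfy three properties: every vertex lies in some bag; for every edge, both endpoints lie together in some bag; and for every vertex, the bags containing it form a connected subtree. Here vertex 1 appears in no bag, so the decomposition is invalid.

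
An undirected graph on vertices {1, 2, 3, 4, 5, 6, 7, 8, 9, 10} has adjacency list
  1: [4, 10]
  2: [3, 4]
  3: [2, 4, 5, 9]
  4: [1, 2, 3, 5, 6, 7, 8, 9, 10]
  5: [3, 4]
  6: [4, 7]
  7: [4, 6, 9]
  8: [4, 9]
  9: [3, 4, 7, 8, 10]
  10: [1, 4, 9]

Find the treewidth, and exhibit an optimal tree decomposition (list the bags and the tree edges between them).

Every bag has size at most 3, so the width is 3 − 1 = 2 and tw(G) ≤ 2. Conversely, {1, 4, 10} is a clique of size 3, and the vertices of any clique must share a bag in every tree decomposition; so some bag has ≥ 3 vertices and tw(G) ≥ 2. The upper and lower bounds meet at 2, so that is the treewidth.

Treewidth 2.
One optimal decomposition is:
Bags: B1 = {4, 7, 9}  B2 = {3, 4, 9}  B3 = {4, 6, 7}  B4 = {4, 8, 9}  B5 = {3, 4, 5}  B6 = {2, 3, 4}  B7 = {4, 9, 10}  B8 = {1, 4, 10}
Tree: B1–B2, B1–B3, B2–B4, B2–B5, B5–B6, B2–B7, B7–B8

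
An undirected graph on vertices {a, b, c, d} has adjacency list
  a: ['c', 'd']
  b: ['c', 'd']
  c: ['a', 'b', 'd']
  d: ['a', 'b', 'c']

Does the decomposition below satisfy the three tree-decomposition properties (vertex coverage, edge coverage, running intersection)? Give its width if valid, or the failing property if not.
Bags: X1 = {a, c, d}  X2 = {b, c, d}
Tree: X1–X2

Every vertex of G appears in some bag (union = {a, b, c, d}); every edge is covered by a bag; and for each vertex v the set of bags containing v is connected in the bag tree. The decomposition is therefore valid. The largest bag has 3 vertices, so the width is 2.

Yes; width 2.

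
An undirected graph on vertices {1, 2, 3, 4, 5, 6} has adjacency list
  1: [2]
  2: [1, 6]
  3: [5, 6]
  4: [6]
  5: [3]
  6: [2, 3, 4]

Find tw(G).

A width-1 tree decomposition is:
Bags: B1 = {2, 6}  B2 = {4, 6}  B3 = {3, 6}  B4 = {1, 2}  B5 = {3, 5}
Tree: B1–B2, B1–B3, B1–B4, B3–B5
Each bag holds 2 vertices, so the decomposition has width 1, which upper-bounds the treewidth. Since G has at least one edge (e.g. 2–6), it is not an edgeless graph, so tw(G) ≥ 1. Therefore the treewidth is 1.

1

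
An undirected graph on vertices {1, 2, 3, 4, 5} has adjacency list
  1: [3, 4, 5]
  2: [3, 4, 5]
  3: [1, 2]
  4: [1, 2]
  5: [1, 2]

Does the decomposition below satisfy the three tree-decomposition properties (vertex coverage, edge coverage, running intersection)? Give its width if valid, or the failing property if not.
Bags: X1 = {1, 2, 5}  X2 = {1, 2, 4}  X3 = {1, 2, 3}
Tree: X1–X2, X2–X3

Yes; width 2.

Checking the three conditions: (i) the bags cover all of {1, 2, 3, 4, 5}; (ii) for each edge, some bag contains both endpoints; (iii) the bags containing any fixed vertex form a subtree. All hold, so the decomposition is valid with width 3 − 1 = 2.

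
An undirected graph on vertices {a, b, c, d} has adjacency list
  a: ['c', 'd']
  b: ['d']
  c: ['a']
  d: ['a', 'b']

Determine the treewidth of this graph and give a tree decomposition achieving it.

Treewidth 1.
One such decomposition:
Bags: B1 = {b, d}  B2 = {a, d}  B3 = {a, c}
Tree: B1–B2, B2–B3

Each bag holds 2 vertices, so the decomposition has width 1, which upper-bounds the treewidth. Any graph with an edge has treewidth ≥ 1, and G has the edge b–d. The upper and lower bounds meet at 1, so that is the treewidth.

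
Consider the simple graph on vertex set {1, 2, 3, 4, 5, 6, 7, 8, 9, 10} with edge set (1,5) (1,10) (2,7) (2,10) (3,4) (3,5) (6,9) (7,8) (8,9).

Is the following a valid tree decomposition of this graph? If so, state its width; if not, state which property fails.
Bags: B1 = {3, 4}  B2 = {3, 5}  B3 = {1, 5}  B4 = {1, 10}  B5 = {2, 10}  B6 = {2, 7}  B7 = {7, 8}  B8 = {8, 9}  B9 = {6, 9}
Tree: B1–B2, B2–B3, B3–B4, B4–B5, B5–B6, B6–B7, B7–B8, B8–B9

Checking the three conditions: (i) the bags cover all of {1, 2, 3, 4, 5, 6, 7, 8, 9, 10}; (ii) for each edge, some bag contains both endpoints; (iii) the bags containing any fixed vertex form a subtree. All hold, so the decomposition is valid with width 2 − 1 = 1.

Yes; width 1.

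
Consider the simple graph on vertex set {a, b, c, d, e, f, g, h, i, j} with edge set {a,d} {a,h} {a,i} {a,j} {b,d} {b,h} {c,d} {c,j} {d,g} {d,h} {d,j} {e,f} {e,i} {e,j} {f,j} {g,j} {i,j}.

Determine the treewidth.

A width-2 tree decomposition is:
Bags: B1 = {e, i, j}  B2 = {a, i, j}  B3 = {a, d, j}  B4 = {a, d, h}  B5 = {d, g, j}  B6 = {b, d, h}  B7 = {c, d, j}  B8 = {e, f, j}
Tree: B1–B2, B2–B3, B3–B4, B3–B5, B4–B6, B3–B7, B1–B8
Each bag holds 3 vertices, so the decomposition has width 2, which upper-bounds the treewidth. For the lower bound, the 3 vertices {d, g, j} are pairwise adjacent, and any tree decomposition puts a clique entirely inside one bag — forcing width ≥ 2. Therefore the treewidth is 2.

2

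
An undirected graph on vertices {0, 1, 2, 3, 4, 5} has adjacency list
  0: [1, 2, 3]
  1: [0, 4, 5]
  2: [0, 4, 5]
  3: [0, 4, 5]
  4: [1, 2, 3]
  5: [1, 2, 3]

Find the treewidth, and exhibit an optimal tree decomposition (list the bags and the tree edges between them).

Treewidth 3.
One optimal decomposition is:
Bags: B1 = {0, 2, 4, 5}  B2 = {0, 1, 4, 5}  B3 = {0, 3, 4, 5}
Tree: B1–B2, B2–B3

The largest bag has 4 vertices, giving width 3; this decomposition certifies tw(G) ≤ 3. For the lower bound: the 4 vertex sets {2,5}, {1,4}, {0}, {3} are disjoint, each induces a connected subgraph, and every pair is joined by at least one edge of G. Contracting each set to a single vertex therefore yields K_{4} as a minor, and since treewidth is minor-monotone, tw(G) ≥ tw(K_{4}) = 3. Combining the bounds, tw(G) = 3.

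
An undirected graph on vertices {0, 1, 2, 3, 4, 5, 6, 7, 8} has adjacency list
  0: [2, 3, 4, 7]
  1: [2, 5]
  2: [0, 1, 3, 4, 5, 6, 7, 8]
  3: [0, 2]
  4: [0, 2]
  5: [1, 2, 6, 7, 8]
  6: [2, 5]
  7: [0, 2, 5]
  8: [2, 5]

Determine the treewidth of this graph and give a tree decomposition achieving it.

Treewidth 2.
Bags: B1 = {2, 5, 7}  B2 = {2, 5, 6}  B3 = {2, 5, 8}  B4 = {1, 2, 5}  B5 = {0, 2, 7}  B6 = {0, 2, 4}  B7 = {0, 2, 3}
Tree: B1–B2, B1–B3, B2–B4, B1–B5, B5–B6, B5–B7

Each bag holds 3 vertices, so the decomposition has width 2, which upper-bounds the treewidth. On the other hand G contains the 3-clique {0, 2, 3}. A clique must lie in a single bag of any decomposition, so no decomposition can have width below 2. Hence tw(G) = 2 exactly.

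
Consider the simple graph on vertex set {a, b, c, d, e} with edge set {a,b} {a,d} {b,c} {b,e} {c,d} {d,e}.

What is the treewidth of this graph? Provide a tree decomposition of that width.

Each bag holds 3 vertices, so the decomposition has width 2, which upper-bounds the treewidth. For the lower bound, G contains the cycle d–a–b–c–d, so G is not a forest; only forests have treewidth ≤ 1, hence tw(G) ≥ 2. Therefore the treewidth is 2.

Treewidth 2.
One such decomposition:
Bags: B1 = {a, b, d}  B2 = {b, c, d}  B3 = {b, d, e}
Tree: B1–B2, B2–B3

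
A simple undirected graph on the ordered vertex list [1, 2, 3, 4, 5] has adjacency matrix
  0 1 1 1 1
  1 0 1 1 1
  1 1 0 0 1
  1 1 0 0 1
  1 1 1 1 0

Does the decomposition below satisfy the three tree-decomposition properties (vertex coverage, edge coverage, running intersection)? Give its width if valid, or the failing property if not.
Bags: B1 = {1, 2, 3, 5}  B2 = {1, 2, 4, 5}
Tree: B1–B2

Every vertex of G appears in some bag (union = {1, 2, 3, 4, 5}); every edge is covered by a bag; and for each vertex v the set of bags containing v is connected in the bag tree. The decomposition is therefore valid. The largest bag has 4 vertices, so the width is 3.

Yes; width 3.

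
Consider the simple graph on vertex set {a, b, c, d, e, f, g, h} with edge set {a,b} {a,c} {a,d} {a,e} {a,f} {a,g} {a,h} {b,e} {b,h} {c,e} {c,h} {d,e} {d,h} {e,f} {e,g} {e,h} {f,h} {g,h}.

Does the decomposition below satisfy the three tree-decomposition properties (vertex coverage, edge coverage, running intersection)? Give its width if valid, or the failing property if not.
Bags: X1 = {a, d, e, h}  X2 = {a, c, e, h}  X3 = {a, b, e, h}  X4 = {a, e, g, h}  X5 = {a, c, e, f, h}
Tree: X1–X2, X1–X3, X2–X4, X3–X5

A tree decomposition must satisfy three properties: every vertex lies in some bag; for every edge, both endpoints lie together in some bag; and for every vertex, the bags containing it form a connected subtree. Here bags containing vertex c are not connected in the tree, so the decomposition is invalid.

No — bags containing vertex c are not connected in the tree.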